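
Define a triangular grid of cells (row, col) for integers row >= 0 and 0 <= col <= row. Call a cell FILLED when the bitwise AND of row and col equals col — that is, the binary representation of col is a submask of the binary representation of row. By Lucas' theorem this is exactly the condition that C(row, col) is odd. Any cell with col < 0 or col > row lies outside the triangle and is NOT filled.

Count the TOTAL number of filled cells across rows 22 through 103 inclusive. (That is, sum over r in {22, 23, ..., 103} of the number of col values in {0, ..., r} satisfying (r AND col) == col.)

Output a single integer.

Answer: 1212

Derivation:
r22=10110 pc3: +8 =8
r23=10111 pc4: +16 =24
r24=11000 pc2: +4 =28
r25=11001 pc3: +8 =36
r26=11010 pc3: +8 =44
r27=11011 pc4: +16 =60
r28=11100 pc3: +8 =68
r29=11101 pc4: +16 =84
r30=11110 pc4: +16 =100
r31=11111 pc5: +32 =132
r32=100000 pc1: +2 =134
r33=100001 pc2: +4 =138
r34=100010 pc2: +4 =142
r35=100011 pc3: +8 =150
r36=100100 pc2: +4 =154
r37=100101 pc3: +8 =162
r38=100110 pc3: +8 =170
r39=100111 pc4: +16 =186
r40=101000 pc2: +4 =190
r41=101001 pc3: +8 =198
r42=101010 pc3: +8 =206
r43=101011 pc4: +16 =222
r44=101100 pc3: +8 =230
r45=101101 pc4: +16 =246
r46=101110 pc4: +16 =262
r47=101111 pc5: +32 =294
r48=110000 pc2: +4 =298
r49=110001 pc3: +8 =306
r50=110010 pc3: +8 =314
r51=110011 pc4: +16 =330
r52=110100 pc3: +8 =338
r53=110101 pc4: +16 =354
r54=110110 pc4: +16 =370
r55=110111 pc5: +32 =402
r56=111000 pc3: +8 =410
r57=111001 pc4: +16 =426
r58=111010 pc4: +16 =442
r59=111011 pc5: +32 =474
r60=111100 pc4: +16 =490
r61=111101 pc5: +32 =522
r62=111110 pc5: +32 =554
r63=111111 pc6: +64 =618
r64=1000000 pc1: +2 =620
r65=1000001 pc2: +4 =624
r66=1000010 pc2: +4 =628
r67=1000011 pc3: +8 =636
r68=1000100 pc2: +4 =640
r69=1000101 pc3: +8 =648
r70=1000110 pc3: +8 =656
r71=1000111 pc4: +16 =672
r72=1001000 pc2: +4 =676
r73=1001001 pc3: +8 =684
r74=1001010 pc3: +8 =692
r75=1001011 pc4: +16 =708
r76=1001100 pc3: +8 =716
r77=1001101 pc4: +16 =732
r78=1001110 pc4: +16 =748
r79=1001111 pc5: +32 =780
r80=1010000 pc2: +4 =784
r81=1010001 pc3: +8 =792
r82=1010010 pc3: +8 =800
r83=1010011 pc4: +16 =816
r84=1010100 pc3: +8 =824
r85=1010101 pc4: +16 =840
r86=1010110 pc4: +16 =856
r87=1010111 pc5: +32 =888
r88=1011000 pc3: +8 =896
r89=1011001 pc4: +16 =912
r90=1011010 pc4: +16 =928
r91=1011011 pc5: +32 =960
r92=1011100 pc4: +16 =976
r93=1011101 pc5: +32 =1008
r94=1011110 pc5: +32 =1040
r95=1011111 pc6: +64 =1104
r96=1100000 pc2: +4 =1108
r97=1100001 pc3: +8 =1116
r98=1100010 pc3: +8 =1124
r99=1100011 pc4: +16 =1140
r100=1100100 pc3: +8 =1148
r101=1100101 pc4: +16 =1164
r102=1100110 pc4: +16 =1180
r103=1100111 pc5: +32 =1212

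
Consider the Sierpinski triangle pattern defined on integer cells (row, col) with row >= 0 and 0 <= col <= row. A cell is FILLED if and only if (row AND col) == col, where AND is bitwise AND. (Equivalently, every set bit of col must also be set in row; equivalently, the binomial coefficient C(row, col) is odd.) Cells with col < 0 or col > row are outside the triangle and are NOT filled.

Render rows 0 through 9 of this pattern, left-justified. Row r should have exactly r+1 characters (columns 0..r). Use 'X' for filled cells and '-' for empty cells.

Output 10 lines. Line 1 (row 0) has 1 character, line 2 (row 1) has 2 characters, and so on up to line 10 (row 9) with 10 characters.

r0=0: X
r1=1: XX
r2=10: X-X
r3=11: XXXX
r4=100: X---X
r5=101: XX--XX
r6=110: X-X-X-X
r7=111: XXXXXXXX
r8=1000: X-------X
r9=1001: XX------XX

Answer: X
XX
X-X
XXXX
X---X
XX--XX
X-X-X-X
XXXXXXXX
X-------X
XX------XX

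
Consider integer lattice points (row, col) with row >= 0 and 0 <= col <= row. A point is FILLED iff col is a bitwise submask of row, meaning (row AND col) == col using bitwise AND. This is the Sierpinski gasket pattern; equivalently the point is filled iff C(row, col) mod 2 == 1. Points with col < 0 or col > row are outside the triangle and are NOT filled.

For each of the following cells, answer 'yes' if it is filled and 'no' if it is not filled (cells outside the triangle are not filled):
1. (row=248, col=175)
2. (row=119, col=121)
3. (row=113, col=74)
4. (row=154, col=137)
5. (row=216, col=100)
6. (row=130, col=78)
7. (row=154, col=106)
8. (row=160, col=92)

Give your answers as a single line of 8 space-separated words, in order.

Answer: no no no no no no no no

Derivation:
(248,175): row=0b11111000, col=0b10101111, row AND col = 0b10101000 = 168; 168 != 175 -> empty
(119,121): col outside [0, 119] -> not filled
(113,74): row=0b1110001, col=0b1001010, row AND col = 0b1000000 = 64; 64 != 74 -> empty
(154,137): row=0b10011010, col=0b10001001, row AND col = 0b10001000 = 136; 136 != 137 -> empty
(216,100): row=0b11011000, col=0b1100100, row AND col = 0b1000000 = 64; 64 != 100 -> empty
(130,78): row=0b10000010, col=0b1001110, row AND col = 0b10 = 2; 2 != 78 -> empty
(154,106): row=0b10011010, col=0b1101010, row AND col = 0b1010 = 10; 10 != 106 -> empty
(160,92): row=0b10100000, col=0b1011100, row AND col = 0b0 = 0; 0 != 92 -> empty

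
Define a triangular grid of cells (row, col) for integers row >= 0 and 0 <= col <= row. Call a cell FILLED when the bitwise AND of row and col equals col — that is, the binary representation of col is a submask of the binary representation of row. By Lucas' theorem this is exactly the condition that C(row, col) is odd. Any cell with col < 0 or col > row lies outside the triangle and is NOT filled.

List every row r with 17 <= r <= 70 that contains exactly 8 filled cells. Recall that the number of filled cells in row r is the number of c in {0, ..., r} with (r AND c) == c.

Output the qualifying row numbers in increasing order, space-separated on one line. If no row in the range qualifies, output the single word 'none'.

Row r has 2^popcount(r) filled cells, so we need popcount(r) = log2(8) = 3.
Scan r = 17..70 and keep those with exactly 3 one-bits:
r=17=10001 popcount=2 -> skip
r=18=10010 popcount=2 -> skip
r=19=10011 popcount=3 -> KEEP
r=20=10100 popcount=2 -> skip
r=21=10101 popcount=3 -> KEEP
r=22=10110 popcount=3 -> KEEP
r=23=10111 popcount=4 -> skip
r=24=11000 popcount=2 -> skip
r=25=11001 popcount=3 -> KEEP
r=26=11010 popcount=3 -> KEEP
r=27=11011 popcount=4 -> skip
r=28=11100 popcount=3 -> KEEP
r=29=11101 popcount=4 -> skip
r=30=11110 popcount=4 -> skip
r=31=11111 popcount=5 -> skip
r=32=100000 popcount=1 -> skip
r=33=100001 popcount=2 -> skip
r=34=100010 popcount=2 -> skip
r=35=100011 popcount=3 -> KEEP
r=36=100100 popcount=2 -> skip
r=37=100101 popcount=3 -> KEEP
r=38=100110 popcount=3 -> KEEP
r=39=100111 popcount=4 -> skip
r=40=101000 popcount=2 -> skip
r=41=101001 popcount=3 -> KEEP
r=42=101010 popcount=3 -> KEEP
r=43=101011 popcount=4 -> skip
r=44=101100 popcount=3 -> KEEP
r=45=101101 popcount=4 -> skip
r=46=101110 popcount=4 -> skip
r=47=101111 popcount=5 -> skip
r=48=110000 popcount=2 -> skip
r=49=110001 popcount=3 -> KEEP
r=50=110010 popcount=3 -> KEEP
r=51=110011 popcount=4 -> skip
r=52=110100 popcount=3 -> KEEP
r=53=110101 popcount=4 -> skip
r=54=110110 popcount=4 -> skip
r=55=110111 popcount=5 -> skip
r=56=111000 popcount=3 -> KEEP
r=57=111001 popcount=4 -> skip
r=58=111010 popcount=4 -> skip
r=59=111011 popcount=5 -> skip
r=60=111100 popcount=4 -> skip
r=61=111101 popcount=5 -> skip
r=62=111110 popcount=5 -> skip
r=63=111111 popcount=6 -> skip
r=64=1000000 popcount=1 -> skip
r=65=1000001 popcount=2 -> skip
r=66=1000010 popcount=2 -> skip
r=67=1000011 popcount=3 -> KEEP
r=68=1000100 popcount=2 -> skip
r=69=1000101 popcount=3 -> KEEP
r=70=1000110 popcount=3 -> KEEP
Kept rows: 19 21 22 25 26 28 35 37 38 41 42 44 49 50 52 56 67 69 70

Answer: 19 21 22 25 26 28 35 37 38 41 42 44 49 50 52 56 67 69 70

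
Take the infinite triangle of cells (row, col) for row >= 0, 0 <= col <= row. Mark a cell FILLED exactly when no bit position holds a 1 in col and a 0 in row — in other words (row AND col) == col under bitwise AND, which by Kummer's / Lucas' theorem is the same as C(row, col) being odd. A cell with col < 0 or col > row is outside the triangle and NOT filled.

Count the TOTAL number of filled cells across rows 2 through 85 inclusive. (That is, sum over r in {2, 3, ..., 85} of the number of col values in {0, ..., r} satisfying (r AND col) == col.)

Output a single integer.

r2=10 pc1: +2 =2
r3=11 pc2: +4 =6
r4=100 pc1: +2 =8
r5=101 pc2: +4 =12
r6=110 pc2: +4 =16
r7=111 pc3: +8 =24
r8=1000 pc1: +2 =26
r9=1001 pc2: +4 =30
r10=1010 pc2: +4 =34
r11=1011 pc3: +8 =42
r12=1100 pc2: +4 =46
r13=1101 pc3: +8 =54
r14=1110 pc3: +8 =62
r15=1111 pc4: +16 =78
r16=10000 pc1: +2 =80
r17=10001 pc2: +4 =84
r18=10010 pc2: +4 =88
r19=10011 pc3: +8 =96
r20=10100 pc2: +4 =100
r21=10101 pc3: +8 =108
r22=10110 pc3: +8 =116
r23=10111 pc4: +16 =132
r24=11000 pc2: +4 =136
r25=11001 pc3: +8 =144
r26=11010 pc3: +8 =152
r27=11011 pc4: +16 =168
r28=11100 pc3: +8 =176
r29=11101 pc4: +16 =192
r30=11110 pc4: +16 =208
r31=11111 pc5: +32 =240
r32=100000 pc1: +2 =242
r33=100001 pc2: +4 =246
r34=100010 pc2: +4 =250
r35=100011 pc3: +8 =258
r36=100100 pc2: +4 =262
r37=100101 pc3: +8 =270
r38=100110 pc3: +8 =278
r39=100111 pc4: +16 =294
r40=101000 pc2: +4 =298
r41=101001 pc3: +8 =306
r42=101010 pc3: +8 =314
r43=101011 pc4: +16 =330
r44=101100 pc3: +8 =338
r45=101101 pc4: +16 =354
r46=101110 pc4: +16 =370
r47=101111 pc5: +32 =402
r48=110000 pc2: +4 =406
r49=110001 pc3: +8 =414
r50=110010 pc3: +8 =422
r51=110011 pc4: +16 =438
r52=110100 pc3: +8 =446
r53=110101 pc4: +16 =462
r54=110110 pc4: +16 =478
r55=110111 pc5: +32 =510
r56=111000 pc3: +8 =518
r57=111001 pc4: +16 =534
r58=111010 pc4: +16 =550
r59=111011 pc5: +32 =582
r60=111100 pc4: +16 =598
r61=111101 pc5: +32 =630
r62=111110 pc5: +32 =662
r63=111111 pc6: +64 =726
r64=1000000 pc1: +2 =728
r65=1000001 pc2: +4 =732
r66=1000010 pc2: +4 =736
r67=1000011 pc3: +8 =744
r68=1000100 pc2: +4 =748
r69=1000101 pc3: +8 =756
r70=1000110 pc3: +8 =764
r71=1000111 pc4: +16 =780
r72=1001000 pc2: +4 =784
r73=1001001 pc3: +8 =792
r74=1001010 pc3: +8 =800
r75=1001011 pc4: +16 =816
r76=1001100 pc3: +8 =824
r77=1001101 pc4: +16 =840
r78=1001110 pc4: +16 =856
r79=1001111 pc5: +32 =888
r80=1010000 pc2: +4 =892
r81=1010001 pc3: +8 =900
r82=1010010 pc3: +8 =908
r83=1010011 pc4: +16 =924
r84=1010100 pc3: +8 =932
r85=1010101 pc4: +16 =948

Answer: 948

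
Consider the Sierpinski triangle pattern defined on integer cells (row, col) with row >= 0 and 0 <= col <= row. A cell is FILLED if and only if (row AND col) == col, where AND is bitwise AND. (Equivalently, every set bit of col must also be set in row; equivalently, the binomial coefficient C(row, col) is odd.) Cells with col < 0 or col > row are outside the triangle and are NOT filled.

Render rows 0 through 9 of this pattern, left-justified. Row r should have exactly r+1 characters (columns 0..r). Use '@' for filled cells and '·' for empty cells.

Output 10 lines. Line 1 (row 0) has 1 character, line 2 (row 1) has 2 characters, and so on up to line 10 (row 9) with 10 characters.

r0=0: @
r1=1: @@
r2=10: @·@
r3=11: @@@@
r4=100: @···@
r5=101: @@··@@
r6=110: @·@·@·@
r7=111: @@@@@@@@
r8=1000: @·······@
r9=1001: @@······@@

Answer: @
@@
@·@
@@@@
@···@
@@··@@
@·@·@·@
@@@@@@@@
@·······@
@@······@@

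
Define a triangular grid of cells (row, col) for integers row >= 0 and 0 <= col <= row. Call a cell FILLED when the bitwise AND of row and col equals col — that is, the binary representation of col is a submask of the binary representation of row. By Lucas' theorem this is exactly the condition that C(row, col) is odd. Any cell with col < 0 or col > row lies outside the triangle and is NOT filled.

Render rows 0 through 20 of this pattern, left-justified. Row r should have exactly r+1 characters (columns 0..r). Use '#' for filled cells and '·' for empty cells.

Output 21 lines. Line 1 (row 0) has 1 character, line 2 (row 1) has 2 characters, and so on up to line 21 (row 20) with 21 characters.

r0=0: #
r1=1: ##
r2=10: #·#
r3=11: ####
r4=100: #···#
r5=101: ##··##
r6=110: #·#·#·#
r7=111: ########
r8=1000: #·······#
r9=1001: ##······##
r10=1010: #·#·····#·#
r11=1011: ####····####
r12=1100: #···#···#···#
r13=1101: ##··##··##··##
r14=1110: #·#·#·#·#·#·#·#
r15=1111: ################
r16=10000: #···············#
r17=10001: ##··············##
r18=10010: #·#·············#·#
r19=10011: ####············####
r20=10100: #···#···········#···#

Answer: #
##
#·#
####
#···#
##··##
#·#·#·#
########
#·······#
##······##
#·#·····#·#
####····####
#···#···#···#
##··##··##··##
#·#·#·#·#·#·#·#
################
#···············#
##··············##
#·#·············#·#
####············####
#···#···········#···#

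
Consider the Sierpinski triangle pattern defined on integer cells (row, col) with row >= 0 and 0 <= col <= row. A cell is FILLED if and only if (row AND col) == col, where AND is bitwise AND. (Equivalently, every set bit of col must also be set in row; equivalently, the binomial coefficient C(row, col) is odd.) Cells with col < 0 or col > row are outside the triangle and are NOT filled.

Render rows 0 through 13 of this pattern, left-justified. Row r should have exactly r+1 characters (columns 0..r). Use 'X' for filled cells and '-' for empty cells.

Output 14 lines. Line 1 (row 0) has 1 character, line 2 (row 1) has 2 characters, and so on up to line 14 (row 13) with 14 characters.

r0=0: X
r1=1: XX
r2=10: X-X
r3=11: XXXX
r4=100: X---X
r5=101: XX--XX
r6=110: X-X-X-X
r7=111: XXXXXXXX
r8=1000: X-------X
r9=1001: XX------XX
r10=1010: X-X-----X-X
r11=1011: XXXX----XXXX
r12=1100: X---X---X---X
r13=1101: XX--XX--XX--XX

Answer: X
XX
X-X
XXXX
X---X
XX--XX
X-X-X-X
XXXXXXXX
X-------X
XX------XX
X-X-----X-X
XXXX----XXXX
X---X---X---X
XX--XX--XX--XX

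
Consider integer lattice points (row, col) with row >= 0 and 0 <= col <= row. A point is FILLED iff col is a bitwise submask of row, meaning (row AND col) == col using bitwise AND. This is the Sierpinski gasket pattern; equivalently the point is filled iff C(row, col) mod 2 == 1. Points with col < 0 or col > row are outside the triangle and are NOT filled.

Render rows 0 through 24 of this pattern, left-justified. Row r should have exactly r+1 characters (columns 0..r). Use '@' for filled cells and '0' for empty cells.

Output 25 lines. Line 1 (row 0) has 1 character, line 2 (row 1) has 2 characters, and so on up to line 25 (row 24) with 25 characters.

Answer: @
@@
@0@
@@@@
@000@
@@00@@
@0@0@0@
@@@@@@@@
@0000000@
@@000000@@
@0@00000@0@
@@@@0000@@@@
@000@000@000@
@@00@@00@@00@@
@0@0@0@0@0@0@0@
@@@@@@@@@@@@@@@@
@000000000000000@
@@00000000000000@@
@0@0000000000000@0@
@@@@000000000000@@@@
@000@00000000000@000@
@@00@@0000000000@@00@@
@0@0@0@000000000@0@0@0@
@@@@@@@@00000000@@@@@@@@
@0000000@0000000@0000000@

Derivation:
r0=0: @
r1=1: @@
r2=10: @0@
r3=11: @@@@
r4=100: @000@
r5=101: @@00@@
r6=110: @0@0@0@
r7=111: @@@@@@@@
r8=1000: @0000000@
r9=1001: @@000000@@
r10=1010: @0@00000@0@
r11=1011: @@@@0000@@@@
r12=1100: @000@000@000@
r13=1101: @@00@@00@@00@@
r14=1110: @0@0@0@0@0@0@0@
r15=1111: @@@@@@@@@@@@@@@@
r16=10000: @000000000000000@
r17=10001: @@00000000000000@@
r18=10010: @0@0000000000000@0@
r19=10011: @@@@000000000000@@@@
r20=10100: @000@00000000000@000@
r21=10101: @@00@@0000000000@@00@@
r22=10110: @0@0@0@000000000@0@0@0@
r23=10111: @@@@@@@@00000000@@@@@@@@
r24=11000: @0000000@0000000@0000000@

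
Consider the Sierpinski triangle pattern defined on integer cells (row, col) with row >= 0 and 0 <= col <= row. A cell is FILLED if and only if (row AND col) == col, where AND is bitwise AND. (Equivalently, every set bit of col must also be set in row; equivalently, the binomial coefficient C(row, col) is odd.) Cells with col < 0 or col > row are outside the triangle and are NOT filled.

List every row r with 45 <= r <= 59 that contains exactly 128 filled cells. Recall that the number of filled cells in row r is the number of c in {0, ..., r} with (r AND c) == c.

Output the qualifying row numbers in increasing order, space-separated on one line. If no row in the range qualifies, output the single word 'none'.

Answer: none

Derivation:
Row r has 2^popcount(r) filled cells, so we need popcount(r) = log2(128) = 7.
Scan r = 45..59 and keep those with exactly 7 one-bits:
r=45=101101 popcount=4 -> skip
r=46=101110 popcount=4 -> skip
r=47=101111 popcount=5 -> skip
r=48=110000 popcount=2 -> skip
r=49=110001 popcount=3 -> skip
r=50=110010 popcount=3 -> skip
r=51=110011 popcount=4 -> skip
r=52=110100 popcount=3 -> skip
r=53=110101 popcount=4 -> skip
r=54=110110 popcount=4 -> skip
r=55=110111 popcount=5 -> skip
r=56=111000 popcount=3 -> skip
r=57=111001 popcount=4 -> skip
r=58=111010 popcount=4 -> skip
r=59=111011 popcount=5 -> skip
Kept rows: none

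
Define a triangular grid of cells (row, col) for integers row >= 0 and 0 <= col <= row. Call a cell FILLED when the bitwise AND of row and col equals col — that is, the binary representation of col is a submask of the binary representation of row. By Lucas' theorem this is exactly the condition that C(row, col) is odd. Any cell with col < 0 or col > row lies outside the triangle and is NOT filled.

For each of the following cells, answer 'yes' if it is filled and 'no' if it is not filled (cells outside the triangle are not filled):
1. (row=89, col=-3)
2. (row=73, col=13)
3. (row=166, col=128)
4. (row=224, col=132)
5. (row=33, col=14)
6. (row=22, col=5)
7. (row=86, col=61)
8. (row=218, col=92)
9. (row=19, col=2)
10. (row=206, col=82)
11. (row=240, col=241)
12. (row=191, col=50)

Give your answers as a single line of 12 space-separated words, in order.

Answer: no no yes no no no no no yes no no yes

Derivation:
(89,-3): col outside [0, 89] -> not filled
(73,13): row=0b1001001, col=0b1101, row AND col = 0b1001 = 9; 9 != 13 -> empty
(166,128): row=0b10100110, col=0b10000000, row AND col = 0b10000000 = 128; 128 == 128 -> filled
(224,132): row=0b11100000, col=0b10000100, row AND col = 0b10000000 = 128; 128 != 132 -> empty
(33,14): row=0b100001, col=0b1110, row AND col = 0b0 = 0; 0 != 14 -> empty
(22,5): row=0b10110, col=0b101, row AND col = 0b100 = 4; 4 != 5 -> empty
(86,61): row=0b1010110, col=0b111101, row AND col = 0b10100 = 20; 20 != 61 -> empty
(218,92): row=0b11011010, col=0b1011100, row AND col = 0b1011000 = 88; 88 != 92 -> empty
(19,2): row=0b10011, col=0b10, row AND col = 0b10 = 2; 2 == 2 -> filled
(206,82): row=0b11001110, col=0b1010010, row AND col = 0b1000010 = 66; 66 != 82 -> empty
(240,241): col outside [0, 240] -> not filled
(191,50): row=0b10111111, col=0b110010, row AND col = 0b110010 = 50; 50 == 50 -> filled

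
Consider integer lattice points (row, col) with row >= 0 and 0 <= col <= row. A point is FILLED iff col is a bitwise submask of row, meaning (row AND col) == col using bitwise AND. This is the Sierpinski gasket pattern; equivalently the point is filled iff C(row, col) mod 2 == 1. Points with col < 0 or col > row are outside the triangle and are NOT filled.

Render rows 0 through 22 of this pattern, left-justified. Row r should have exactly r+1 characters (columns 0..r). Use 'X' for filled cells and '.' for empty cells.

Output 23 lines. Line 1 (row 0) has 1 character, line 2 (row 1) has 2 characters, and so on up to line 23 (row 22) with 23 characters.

Answer: X
XX
X.X
XXXX
X...X
XX..XX
X.X.X.X
XXXXXXXX
X.......X
XX......XX
X.X.....X.X
XXXX....XXXX
X...X...X...X
XX..XX..XX..XX
X.X.X.X.X.X.X.X
XXXXXXXXXXXXXXXX
X...............X
XX..............XX
X.X.............X.X
XXXX............XXXX
X...X...........X...X
XX..XX..........XX..XX
X.X.X.X.........X.X.X.X

Derivation:
r0=0: X
r1=1: XX
r2=10: X.X
r3=11: XXXX
r4=100: X...X
r5=101: XX..XX
r6=110: X.X.X.X
r7=111: XXXXXXXX
r8=1000: X.......X
r9=1001: XX......XX
r10=1010: X.X.....X.X
r11=1011: XXXX....XXXX
r12=1100: X...X...X...X
r13=1101: XX..XX..XX..XX
r14=1110: X.X.X.X.X.X.X.X
r15=1111: XXXXXXXXXXXXXXXX
r16=10000: X...............X
r17=10001: XX..............XX
r18=10010: X.X.............X.X
r19=10011: XXXX............XXXX
r20=10100: X...X...........X...X
r21=10101: XX..XX..........XX..XX
r22=10110: X.X.X.X.........X.X.X.X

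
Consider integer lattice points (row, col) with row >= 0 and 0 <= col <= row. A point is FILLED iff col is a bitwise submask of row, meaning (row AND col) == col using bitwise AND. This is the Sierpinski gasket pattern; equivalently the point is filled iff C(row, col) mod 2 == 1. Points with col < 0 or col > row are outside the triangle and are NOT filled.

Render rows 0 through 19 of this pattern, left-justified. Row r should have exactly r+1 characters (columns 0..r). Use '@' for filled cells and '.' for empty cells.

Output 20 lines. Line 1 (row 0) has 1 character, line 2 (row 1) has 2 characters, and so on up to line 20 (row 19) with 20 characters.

r0=0: @
r1=1: @@
r2=10: @.@
r3=11: @@@@
r4=100: @...@
r5=101: @@..@@
r6=110: @.@.@.@
r7=111: @@@@@@@@
r8=1000: @.......@
r9=1001: @@......@@
r10=1010: @.@.....@.@
r11=1011: @@@@....@@@@
r12=1100: @...@...@...@
r13=1101: @@..@@..@@..@@
r14=1110: @.@.@.@.@.@.@.@
r15=1111: @@@@@@@@@@@@@@@@
r16=10000: @...............@
r17=10001: @@..............@@
r18=10010: @.@.............@.@
r19=10011: @@@@............@@@@

Answer: @
@@
@.@
@@@@
@...@
@@..@@
@.@.@.@
@@@@@@@@
@.......@
@@......@@
@.@.....@.@
@@@@....@@@@
@...@...@...@
@@..@@..@@..@@
@.@.@.@.@.@.@.@
@@@@@@@@@@@@@@@@
@...............@
@@..............@@
@.@.............@.@
@@@@............@@@@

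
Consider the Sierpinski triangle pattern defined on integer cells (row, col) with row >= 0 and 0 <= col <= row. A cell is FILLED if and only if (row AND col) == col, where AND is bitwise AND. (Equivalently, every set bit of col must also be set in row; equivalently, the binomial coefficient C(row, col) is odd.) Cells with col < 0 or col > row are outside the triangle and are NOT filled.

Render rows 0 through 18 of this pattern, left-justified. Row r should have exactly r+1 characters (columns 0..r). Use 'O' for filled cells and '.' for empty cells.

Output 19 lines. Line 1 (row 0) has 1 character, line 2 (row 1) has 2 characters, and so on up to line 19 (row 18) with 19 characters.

r0=0: O
r1=1: OO
r2=10: O.O
r3=11: OOOO
r4=100: O...O
r5=101: OO..OO
r6=110: O.O.O.O
r7=111: OOOOOOOO
r8=1000: O.......O
r9=1001: OO......OO
r10=1010: O.O.....O.O
r11=1011: OOOO....OOOO
r12=1100: O...O...O...O
r13=1101: OO..OO..OO..OO
r14=1110: O.O.O.O.O.O.O.O
r15=1111: OOOOOOOOOOOOOOOO
r16=10000: O...............O
r17=10001: OO..............OO
r18=10010: O.O.............O.O

Answer: O
OO
O.O
OOOO
O...O
OO..OO
O.O.O.O
OOOOOOOO
O.......O
OO......OO
O.O.....O.O
OOOO....OOOO
O...O...O...O
OO..OO..OO..OO
O.O.O.O.O.O.O.O
OOOOOOOOOOOOOOOO
O...............O
OO..............OO
O.O.............O.O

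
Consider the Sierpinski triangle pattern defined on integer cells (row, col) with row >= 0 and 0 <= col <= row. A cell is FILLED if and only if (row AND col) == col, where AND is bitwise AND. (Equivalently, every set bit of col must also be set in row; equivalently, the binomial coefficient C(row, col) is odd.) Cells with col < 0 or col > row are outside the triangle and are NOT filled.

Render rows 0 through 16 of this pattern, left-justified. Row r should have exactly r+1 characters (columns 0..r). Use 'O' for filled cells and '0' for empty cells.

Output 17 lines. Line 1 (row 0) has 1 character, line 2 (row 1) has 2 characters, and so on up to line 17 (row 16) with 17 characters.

r0=0: O
r1=1: OO
r2=10: O0O
r3=11: OOOO
r4=100: O000O
r5=101: OO00OO
r6=110: O0O0O0O
r7=111: OOOOOOOO
r8=1000: O0000000O
r9=1001: OO000000OO
r10=1010: O0O00000O0O
r11=1011: OOOO0000OOOO
r12=1100: O000O000O000O
r13=1101: OO00OO00OO00OO
r14=1110: O0O0O0O0O0O0O0O
r15=1111: OOOOOOOOOOOOOOOO
r16=10000: O000000000000000O

Answer: O
OO
O0O
OOOO
O000O
OO00OO
O0O0O0O
OOOOOOOO
O0000000O
OO000000OO
O0O00000O0O
OOOO0000OOOO
O000O000O000O
OO00OO00OO00OO
O0O0O0O0O0O0O0O
OOOOOOOOOOOOOOOO
O000000000000000O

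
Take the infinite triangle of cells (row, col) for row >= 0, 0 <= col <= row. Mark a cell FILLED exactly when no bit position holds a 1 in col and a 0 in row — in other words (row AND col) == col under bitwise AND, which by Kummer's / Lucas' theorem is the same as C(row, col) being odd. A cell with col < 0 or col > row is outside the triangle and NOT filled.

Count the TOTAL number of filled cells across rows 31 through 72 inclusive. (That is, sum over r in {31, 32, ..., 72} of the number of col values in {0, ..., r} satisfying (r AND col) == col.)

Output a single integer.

r31=11111 pc5: +32 =32
r32=100000 pc1: +2 =34
r33=100001 pc2: +4 =38
r34=100010 pc2: +4 =42
r35=100011 pc3: +8 =50
r36=100100 pc2: +4 =54
r37=100101 pc3: +8 =62
r38=100110 pc3: +8 =70
r39=100111 pc4: +16 =86
r40=101000 pc2: +4 =90
r41=101001 pc3: +8 =98
r42=101010 pc3: +8 =106
r43=101011 pc4: +16 =122
r44=101100 pc3: +8 =130
r45=101101 pc4: +16 =146
r46=101110 pc4: +16 =162
r47=101111 pc5: +32 =194
r48=110000 pc2: +4 =198
r49=110001 pc3: +8 =206
r50=110010 pc3: +8 =214
r51=110011 pc4: +16 =230
r52=110100 pc3: +8 =238
r53=110101 pc4: +16 =254
r54=110110 pc4: +16 =270
r55=110111 pc5: +32 =302
r56=111000 pc3: +8 =310
r57=111001 pc4: +16 =326
r58=111010 pc4: +16 =342
r59=111011 pc5: +32 =374
r60=111100 pc4: +16 =390
r61=111101 pc5: +32 =422
r62=111110 pc5: +32 =454
r63=111111 pc6: +64 =518
r64=1000000 pc1: +2 =520
r65=1000001 pc2: +4 =524
r66=1000010 pc2: +4 =528
r67=1000011 pc3: +8 =536
r68=1000100 pc2: +4 =540
r69=1000101 pc3: +8 =548
r70=1000110 pc3: +8 =556
r71=1000111 pc4: +16 =572
r72=1001000 pc2: +4 =576

Answer: 576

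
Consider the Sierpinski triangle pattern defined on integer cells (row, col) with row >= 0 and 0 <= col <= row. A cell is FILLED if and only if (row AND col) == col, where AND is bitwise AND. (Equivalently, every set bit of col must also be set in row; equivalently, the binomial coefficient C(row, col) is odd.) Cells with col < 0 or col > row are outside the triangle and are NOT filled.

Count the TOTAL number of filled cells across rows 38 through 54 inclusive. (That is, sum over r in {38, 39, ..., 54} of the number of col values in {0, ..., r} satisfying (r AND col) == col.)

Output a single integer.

r38=100110 pc3: +8 =8
r39=100111 pc4: +16 =24
r40=101000 pc2: +4 =28
r41=101001 pc3: +8 =36
r42=101010 pc3: +8 =44
r43=101011 pc4: +16 =60
r44=101100 pc3: +8 =68
r45=101101 pc4: +16 =84
r46=101110 pc4: +16 =100
r47=101111 pc5: +32 =132
r48=110000 pc2: +4 =136
r49=110001 pc3: +8 =144
r50=110010 pc3: +8 =152
r51=110011 pc4: +16 =168
r52=110100 pc3: +8 =176
r53=110101 pc4: +16 =192
r54=110110 pc4: +16 =208

Answer: 208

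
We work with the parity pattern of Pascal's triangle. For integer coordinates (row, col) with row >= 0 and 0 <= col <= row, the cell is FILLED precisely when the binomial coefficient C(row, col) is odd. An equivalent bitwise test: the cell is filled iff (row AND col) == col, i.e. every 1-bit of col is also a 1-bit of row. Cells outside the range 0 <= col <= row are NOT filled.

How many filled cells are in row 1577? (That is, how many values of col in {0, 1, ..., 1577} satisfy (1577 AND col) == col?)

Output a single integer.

Answer: 32

Derivation:
1577 in binary = 11000101001
popcount(1577) = number of 1-bits in 11000101001 = 5
A col c satisfies (1577 AND c) == c iff every set bit of c is also set in 1577; each of the 5 set bits of 1577 can independently be on or off in c.
count = 2^5 = 32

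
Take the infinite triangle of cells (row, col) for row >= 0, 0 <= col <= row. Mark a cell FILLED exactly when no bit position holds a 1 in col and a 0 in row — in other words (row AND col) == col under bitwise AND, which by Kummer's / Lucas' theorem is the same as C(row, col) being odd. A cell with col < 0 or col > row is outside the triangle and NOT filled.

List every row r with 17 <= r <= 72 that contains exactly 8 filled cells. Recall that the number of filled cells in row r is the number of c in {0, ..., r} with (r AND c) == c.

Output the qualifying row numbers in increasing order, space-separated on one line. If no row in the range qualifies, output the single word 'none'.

Answer: 19 21 22 25 26 28 35 37 38 41 42 44 49 50 52 56 67 69 70

Derivation:
Row r has 2^popcount(r) filled cells, so we need popcount(r) = log2(8) = 3.
Scan r = 17..72 and keep those with exactly 3 one-bits:
r=17=10001 popcount=2 -> skip
r=18=10010 popcount=2 -> skip
r=19=10011 popcount=3 -> KEEP
r=20=10100 popcount=2 -> skip
r=21=10101 popcount=3 -> KEEP
r=22=10110 popcount=3 -> KEEP
r=23=10111 popcount=4 -> skip
r=24=11000 popcount=2 -> skip
r=25=11001 popcount=3 -> KEEP
r=26=11010 popcount=3 -> KEEP
r=27=11011 popcount=4 -> skip
r=28=11100 popcount=3 -> KEEP
r=29=11101 popcount=4 -> skip
r=30=11110 popcount=4 -> skip
r=31=11111 popcount=5 -> skip
r=32=100000 popcount=1 -> skip
r=33=100001 popcount=2 -> skip
r=34=100010 popcount=2 -> skip
r=35=100011 popcount=3 -> KEEP
r=36=100100 popcount=2 -> skip
r=37=100101 popcount=3 -> KEEP
r=38=100110 popcount=3 -> KEEP
r=39=100111 popcount=4 -> skip
r=40=101000 popcount=2 -> skip
r=41=101001 popcount=3 -> KEEP
r=42=101010 popcount=3 -> KEEP
r=43=101011 popcount=4 -> skip
r=44=101100 popcount=3 -> KEEP
r=45=101101 popcount=4 -> skip
r=46=101110 popcount=4 -> skip
r=47=101111 popcount=5 -> skip
r=48=110000 popcount=2 -> skip
r=49=110001 popcount=3 -> KEEP
r=50=110010 popcount=3 -> KEEP
r=51=110011 popcount=4 -> skip
r=52=110100 popcount=3 -> KEEP
r=53=110101 popcount=4 -> skip
r=54=110110 popcount=4 -> skip
r=55=110111 popcount=5 -> skip
r=56=111000 popcount=3 -> KEEP
r=57=111001 popcount=4 -> skip
r=58=111010 popcount=4 -> skip
r=59=111011 popcount=5 -> skip
r=60=111100 popcount=4 -> skip
r=61=111101 popcount=5 -> skip
r=62=111110 popcount=5 -> skip
r=63=111111 popcount=6 -> skip
r=64=1000000 popcount=1 -> skip
r=65=1000001 popcount=2 -> skip
r=66=1000010 popcount=2 -> skip
r=67=1000011 popcount=3 -> KEEP
r=68=1000100 popcount=2 -> skip
r=69=1000101 popcount=3 -> KEEP
r=70=1000110 popcount=3 -> KEEP
r=71=1000111 popcount=4 -> skip
r=72=1001000 popcount=2 -> skip
Kept rows: 19 21 22 25 26 28 35 37 38 41 42 44 49 50 52 56 67 69 70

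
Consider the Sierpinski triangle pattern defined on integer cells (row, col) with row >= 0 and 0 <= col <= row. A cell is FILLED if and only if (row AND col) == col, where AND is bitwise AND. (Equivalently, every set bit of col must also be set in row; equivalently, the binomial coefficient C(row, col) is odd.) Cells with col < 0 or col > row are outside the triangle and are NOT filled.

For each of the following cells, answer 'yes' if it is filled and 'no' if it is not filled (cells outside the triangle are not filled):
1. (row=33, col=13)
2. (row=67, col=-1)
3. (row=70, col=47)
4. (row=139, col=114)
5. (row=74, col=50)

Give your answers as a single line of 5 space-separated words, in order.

Answer: no no no no no

Derivation:
(33,13): row=0b100001, col=0b1101, row AND col = 0b1 = 1; 1 != 13 -> empty
(67,-1): col outside [0, 67] -> not filled
(70,47): row=0b1000110, col=0b101111, row AND col = 0b110 = 6; 6 != 47 -> empty
(139,114): row=0b10001011, col=0b1110010, row AND col = 0b10 = 2; 2 != 114 -> empty
(74,50): row=0b1001010, col=0b110010, row AND col = 0b10 = 2; 2 != 50 -> empty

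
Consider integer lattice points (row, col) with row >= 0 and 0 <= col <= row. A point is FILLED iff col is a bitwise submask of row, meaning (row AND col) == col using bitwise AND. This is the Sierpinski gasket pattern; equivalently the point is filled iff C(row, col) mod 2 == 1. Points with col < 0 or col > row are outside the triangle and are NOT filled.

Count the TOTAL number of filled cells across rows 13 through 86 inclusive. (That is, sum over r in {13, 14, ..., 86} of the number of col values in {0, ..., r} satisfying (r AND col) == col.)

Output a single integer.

r13=1101 pc3: +8 =8
r14=1110 pc3: +8 =16
r15=1111 pc4: +16 =32
r16=10000 pc1: +2 =34
r17=10001 pc2: +4 =38
r18=10010 pc2: +4 =42
r19=10011 pc3: +8 =50
r20=10100 pc2: +4 =54
r21=10101 pc3: +8 =62
r22=10110 pc3: +8 =70
r23=10111 pc4: +16 =86
r24=11000 pc2: +4 =90
r25=11001 pc3: +8 =98
r26=11010 pc3: +8 =106
r27=11011 pc4: +16 =122
r28=11100 pc3: +8 =130
r29=11101 pc4: +16 =146
r30=11110 pc4: +16 =162
r31=11111 pc5: +32 =194
r32=100000 pc1: +2 =196
r33=100001 pc2: +4 =200
r34=100010 pc2: +4 =204
r35=100011 pc3: +8 =212
r36=100100 pc2: +4 =216
r37=100101 pc3: +8 =224
r38=100110 pc3: +8 =232
r39=100111 pc4: +16 =248
r40=101000 pc2: +4 =252
r41=101001 pc3: +8 =260
r42=101010 pc3: +8 =268
r43=101011 pc4: +16 =284
r44=101100 pc3: +8 =292
r45=101101 pc4: +16 =308
r46=101110 pc4: +16 =324
r47=101111 pc5: +32 =356
r48=110000 pc2: +4 =360
r49=110001 pc3: +8 =368
r50=110010 pc3: +8 =376
r51=110011 pc4: +16 =392
r52=110100 pc3: +8 =400
r53=110101 pc4: +16 =416
r54=110110 pc4: +16 =432
r55=110111 pc5: +32 =464
r56=111000 pc3: +8 =472
r57=111001 pc4: +16 =488
r58=111010 pc4: +16 =504
r59=111011 pc5: +32 =536
r60=111100 pc4: +16 =552
r61=111101 pc5: +32 =584
r62=111110 pc5: +32 =616
r63=111111 pc6: +64 =680
r64=1000000 pc1: +2 =682
r65=1000001 pc2: +4 =686
r66=1000010 pc2: +4 =690
r67=1000011 pc3: +8 =698
r68=1000100 pc2: +4 =702
r69=1000101 pc3: +8 =710
r70=1000110 pc3: +8 =718
r71=1000111 pc4: +16 =734
r72=1001000 pc2: +4 =738
r73=1001001 pc3: +8 =746
r74=1001010 pc3: +8 =754
r75=1001011 pc4: +16 =770
r76=1001100 pc3: +8 =778
r77=1001101 pc4: +16 =794
r78=1001110 pc4: +16 =810
r79=1001111 pc5: +32 =842
r80=1010000 pc2: +4 =846
r81=1010001 pc3: +8 =854
r82=1010010 pc3: +8 =862
r83=1010011 pc4: +16 =878
r84=1010100 pc3: +8 =886
r85=1010101 pc4: +16 =902
r86=1010110 pc4: +16 =918

Answer: 918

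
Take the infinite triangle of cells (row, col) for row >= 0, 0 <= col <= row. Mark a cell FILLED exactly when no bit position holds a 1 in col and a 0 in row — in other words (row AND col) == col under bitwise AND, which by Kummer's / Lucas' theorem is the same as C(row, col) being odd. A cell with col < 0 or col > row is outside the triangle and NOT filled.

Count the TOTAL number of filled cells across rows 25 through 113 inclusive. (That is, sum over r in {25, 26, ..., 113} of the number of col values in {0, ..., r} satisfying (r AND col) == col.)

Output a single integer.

r25=11001 pc3: +8 =8
r26=11010 pc3: +8 =16
r27=11011 pc4: +16 =32
r28=11100 pc3: +8 =40
r29=11101 pc4: +16 =56
r30=11110 pc4: +16 =72
r31=11111 pc5: +32 =104
r32=100000 pc1: +2 =106
r33=100001 pc2: +4 =110
r34=100010 pc2: +4 =114
r35=100011 pc3: +8 =122
r36=100100 pc2: +4 =126
r37=100101 pc3: +8 =134
r38=100110 pc3: +8 =142
r39=100111 pc4: +16 =158
r40=101000 pc2: +4 =162
r41=101001 pc3: +8 =170
r42=101010 pc3: +8 =178
r43=101011 pc4: +16 =194
r44=101100 pc3: +8 =202
r45=101101 pc4: +16 =218
r46=101110 pc4: +16 =234
r47=101111 pc5: +32 =266
r48=110000 pc2: +4 =270
r49=110001 pc3: +8 =278
r50=110010 pc3: +8 =286
r51=110011 pc4: +16 =302
r52=110100 pc3: +8 =310
r53=110101 pc4: +16 =326
r54=110110 pc4: +16 =342
r55=110111 pc5: +32 =374
r56=111000 pc3: +8 =382
r57=111001 pc4: +16 =398
r58=111010 pc4: +16 =414
r59=111011 pc5: +32 =446
r60=111100 pc4: +16 =462
r61=111101 pc5: +32 =494
r62=111110 pc5: +32 =526
r63=111111 pc6: +64 =590
r64=1000000 pc1: +2 =592
r65=1000001 pc2: +4 =596
r66=1000010 pc2: +4 =600
r67=1000011 pc3: +8 =608
r68=1000100 pc2: +4 =612
r69=1000101 pc3: +8 =620
r70=1000110 pc3: +8 =628
r71=1000111 pc4: +16 =644
r72=1001000 pc2: +4 =648
r73=1001001 pc3: +8 =656
r74=1001010 pc3: +8 =664
r75=1001011 pc4: +16 =680
r76=1001100 pc3: +8 =688
r77=1001101 pc4: +16 =704
r78=1001110 pc4: +16 =720
r79=1001111 pc5: +32 =752
r80=1010000 pc2: +4 =756
r81=1010001 pc3: +8 =764
r82=1010010 pc3: +8 =772
r83=1010011 pc4: +16 =788
r84=1010100 pc3: +8 =796
r85=1010101 pc4: +16 =812
r86=1010110 pc4: +16 =828
r87=1010111 pc5: +32 =860
r88=1011000 pc3: +8 =868
r89=1011001 pc4: +16 =884
r90=1011010 pc4: +16 =900
r91=1011011 pc5: +32 =932
r92=1011100 pc4: +16 =948
r93=1011101 pc5: +32 =980
r94=1011110 pc5: +32 =1012
r95=1011111 pc6: +64 =1076
r96=1100000 pc2: +4 =1080
r97=1100001 pc3: +8 =1088
r98=1100010 pc3: +8 =1096
r99=1100011 pc4: +16 =1112
r100=1100100 pc3: +8 =1120
r101=1100101 pc4: +16 =1136
r102=1100110 pc4: +16 =1152
r103=1100111 pc5: +32 =1184
r104=1101000 pc3: +8 =1192
r105=1101001 pc4: +16 =1208
r106=1101010 pc4: +16 =1224
r107=1101011 pc5: +32 =1256
r108=1101100 pc4: +16 =1272
r109=1101101 pc5: +32 =1304
r110=1101110 pc5: +32 =1336
r111=1101111 pc6: +64 =1400
r112=1110000 pc3: +8 =1408
r113=1110001 pc4: +16 =1424

Answer: 1424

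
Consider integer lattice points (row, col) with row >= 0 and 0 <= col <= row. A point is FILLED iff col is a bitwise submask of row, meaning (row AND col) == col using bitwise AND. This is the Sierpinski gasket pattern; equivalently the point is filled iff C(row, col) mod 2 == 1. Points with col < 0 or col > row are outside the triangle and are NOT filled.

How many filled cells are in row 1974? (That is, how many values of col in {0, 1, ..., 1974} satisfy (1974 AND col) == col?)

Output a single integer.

1974 in binary = 11110110110
popcount(1974) = number of 1-bits in 11110110110 = 8
A col c satisfies (1974 AND c) == c iff every set bit of c is also set in 1974; each of the 8 set bits of 1974 can independently be on or off in c.
count = 2^8 = 256

Answer: 256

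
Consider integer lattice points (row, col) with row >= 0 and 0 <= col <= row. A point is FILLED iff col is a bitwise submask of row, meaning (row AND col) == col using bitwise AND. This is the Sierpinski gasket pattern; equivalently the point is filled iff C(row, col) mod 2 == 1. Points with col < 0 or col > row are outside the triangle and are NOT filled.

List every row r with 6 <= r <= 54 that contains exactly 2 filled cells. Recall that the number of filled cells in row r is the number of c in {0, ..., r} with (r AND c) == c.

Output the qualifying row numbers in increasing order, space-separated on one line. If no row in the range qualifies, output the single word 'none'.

Row r has 2^popcount(r) filled cells, so we need popcount(r) = log2(2) = 1.
Scan r = 6..54 and keep those with exactly 1 one-bits:
r=6=110 popcount=2 -> skip
r=7=111 popcount=3 -> skip
r=8=1000 popcount=1 -> KEEP
r=9=1001 popcount=2 -> skip
r=10=1010 popcount=2 -> skip
r=11=1011 popcount=3 -> skip
r=12=1100 popcount=2 -> skip
r=13=1101 popcount=3 -> skip
r=14=1110 popcount=3 -> skip
r=15=1111 popcount=4 -> skip
r=16=10000 popcount=1 -> KEEP
r=17=10001 popcount=2 -> skip
r=18=10010 popcount=2 -> skip
r=19=10011 popcount=3 -> skip
r=20=10100 popcount=2 -> skip
r=21=10101 popcount=3 -> skip
r=22=10110 popcount=3 -> skip
r=23=10111 popcount=4 -> skip
r=24=11000 popcount=2 -> skip
r=25=11001 popcount=3 -> skip
r=26=11010 popcount=3 -> skip
r=27=11011 popcount=4 -> skip
r=28=11100 popcount=3 -> skip
r=29=11101 popcount=4 -> skip
r=30=11110 popcount=4 -> skip
r=31=11111 popcount=5 -> skip
r=32=100000 popcount=1 -> KEEP
r=33=100001 popcount=2 -> skip
r=34=100010 popcount=2 -> skip
r=35=100011 popcount=3 -> skip
r=36=100100 popcount=2 -> skip
r=37=100101 popcount=3 -> skip
r=38=100110 popcount=3 -> skip
r=39=100111 popcount=4 -> skip
r=40=101000 popcount=2 -> skip
r=41=101001 popcount=3 -> skip
r=42=101010 popcount=3 -> skip
r=43=101011 popcount=4 -> skip
r=44=101100 popcount=3 -> skip
r=45=101101 popcount=4 -> skip
r=46=101110 popcount=4 -> skip
r=47=101111 popcount=5 -> skip
r=48=110000 popcount=2 -> skip
r=49=110001 popcount=3 -> skip
r=50=110010 popcount=3 -> skip
r=51=110011 popcount=4 -> skip
r=52=110100 popcount=3 -> skip
r=53=110101 popcount=4 -> skip
r=54=110110 popcount=4 -> skip
Kept rows: 8 16 32

Answer: 8 16 32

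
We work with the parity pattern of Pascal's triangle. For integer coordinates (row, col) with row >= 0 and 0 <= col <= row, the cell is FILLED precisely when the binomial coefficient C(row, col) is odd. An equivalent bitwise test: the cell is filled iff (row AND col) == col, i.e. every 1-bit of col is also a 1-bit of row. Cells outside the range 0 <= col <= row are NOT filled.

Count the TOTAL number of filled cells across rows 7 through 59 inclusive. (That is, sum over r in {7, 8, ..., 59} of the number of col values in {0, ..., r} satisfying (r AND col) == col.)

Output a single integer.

r7=111 pc3: +8 =8
r8=1000 pc1: +2 =10
r9=1001 pc2: +4 =14
r10=1010 pc2: +4 =18
r11=1011 pc3: +8 =26
r12=1100 pc2: +4 =30
r13=1101 pc3: +8 =38
r14=1110 pc3: +8 =46
r15=1111 pc4: +16 =62
r16=10000 pc1: +2 =64
r17=10001 pc2: +4 =68
r18=10010 pc2: +4 =72
r19=10011 pc3: +8 =80
r20=10100 pc2: +4 =84
r21=10101 pc3: +8 =92
r22=10110 pc3: +8 =100
r23=10111 pc4: +16 =116
r24=11000 pc2: +4 =120
r25=11001 pc3: +8 =128
r26=11010 pc3: +8 =136
r27=11011 pc4: +16 =152
r28=11100 pc3: +8 =160
r29=11101 pc4: +16 =176
r30=11110 pc4: +16 =192
r31=11111 pc5: +32 =224
r32=100000 pc1: +2 =226
r33=100001 pc2: +4 =230
r34=100010 pc2: +4 =234
r35=100011 pc3: +8 =242
r36=100100 pc2: +4 =246
r37=100101 pc3: +8 =254
r38=100110 pc3: +8 =262
r39=100111 pc4: +16 =278
r40=101000 pc2: +4 =282
r41=101001 pc3: +8 =290
r42=101010 pc3: +8 =298
r43=101011 pc4: +16 =314
r44=101100 pc3: +8 =322
r45=101101 pc4: +16 =338
r46=101110 pc4: +16 =354
r47=101111 pc5: +32 =386
r48=110000 pc2: +4 =390
r49=110001 pc3: +8 =398
r50=110010 pc3: +8 =406
r51=110011 pc4: +16 =422
r52=110100 pc3: +8 =430
r53=110101 pc4: +16 =446
r54=110110 pc4: +16 =462
r55=110111 pc5: +32 =494
r56=111000 pc3: +8 =502
r57=111001 pc4: +16 =518
r58=111010 pc4: +16 =534
r59=111011 pc5: +32 =566

Answer: 566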